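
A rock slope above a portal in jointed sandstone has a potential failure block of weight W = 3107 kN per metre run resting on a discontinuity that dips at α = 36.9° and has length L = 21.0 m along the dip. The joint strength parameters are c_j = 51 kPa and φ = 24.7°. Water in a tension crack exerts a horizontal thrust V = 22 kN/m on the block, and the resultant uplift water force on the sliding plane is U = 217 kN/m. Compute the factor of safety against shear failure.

FS = 1.12

Resolving the block weight along and normal to the plane and applying the Mohr–Coulomb strength on the joint:
N' = W cosα − U − V sinα = 3107·cos36.9° − 217 − 22·sin36.9° = 2254.4 kN/m
Driving force T = W sinα + V cosα = 3107·sin36.9° + 22·cos36.9° = 1883.1 kN/m
Resisting force R = c_j·L + N'·tanφ = 51·21.0 + 2254.4·tan24.7° = 1071.0 + 1036.9 = 2107.9 kN/m
FS = R / T = 2107.9 / 1883.1 = 1.119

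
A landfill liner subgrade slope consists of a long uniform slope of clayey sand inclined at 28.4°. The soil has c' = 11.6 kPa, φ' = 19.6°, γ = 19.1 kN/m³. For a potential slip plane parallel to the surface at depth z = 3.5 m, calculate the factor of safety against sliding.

For an infinite slope with a slip plane parallel to the surface (no pore pressure): FS = [c' + γz cos²β tanφ'] / [γz sinβ cosβ].
γz = 19.1·3.5 = 66.85 kN/m²
Numerator = 11.6 + 66.85·cos²28.4°·tan19.6° = 11.6 + 66.85·0.7738·0.3561 = 30.019 kPa
Denominator = 66.85·sin28.4°·cos28.4° = 66.85·0.4756·0.8796 = 27.969 kPa
FS = 30.019 / 27.969 = 1.073

FS = 1.07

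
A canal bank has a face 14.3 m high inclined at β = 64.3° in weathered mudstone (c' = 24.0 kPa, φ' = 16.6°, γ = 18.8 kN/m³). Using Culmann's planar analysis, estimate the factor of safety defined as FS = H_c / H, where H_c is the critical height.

H_c = (4c'/γ) · sinβ cosφ' / [1 − cos(β − φ')]
    = (4·24.0/18.8) · sin64.3°·cos16.6° / [1 − cos47.7°]
    = 5.106 · 0.8635 / 0.3270 = 13.49 m
FS = H_c / H = 13.49 / 14.3 = 0.943

FS = 0.94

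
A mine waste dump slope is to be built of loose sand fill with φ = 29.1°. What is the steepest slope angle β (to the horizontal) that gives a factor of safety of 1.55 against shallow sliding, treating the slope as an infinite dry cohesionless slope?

β = 19.8°

For an infinite dry cohesionless slope FS = tanφ/tanβ, so tanβ = tanφ / FS.
tanβ = tan29.1° / 1.55 = 0.5566 / 1.55 = 0.3591
β = arctan(0.3591) = 19.75°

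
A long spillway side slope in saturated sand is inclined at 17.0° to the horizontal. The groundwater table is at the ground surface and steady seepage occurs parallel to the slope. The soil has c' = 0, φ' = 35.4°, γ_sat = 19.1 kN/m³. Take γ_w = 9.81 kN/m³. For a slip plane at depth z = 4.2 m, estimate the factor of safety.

FS = 1.13

With seepage parallel to the slope and the water table at the surface, the effective normal stress on the slip plane uses the buoyant unit weight γ' = γ_sat − γ_w while the driving shear stress uses γ_sat:
FS = [c' + γ' z cos²β tanφ'] / [γ_sat z sinβ cosβ]
(For c' = 0 this reduces to FS = (γ'/γ_sat)·tanφ'/tanβ.)
γ' = 19.1 − 9.81 = 9.29 kN/m³
Numerator = 0.0 + 9.29·4.2·cos²17.0°·tan35.4° = 0.0 + 9.29·4.2·0.9145·0.7107 = 25.358 kPa
Denominator = 19.1·4.2·sin17.0°·cos17.0° = 19.1·4.2·0.2924·0.9563 = 22.429 kPa
FS = 25.358 / 22.429 = 1.131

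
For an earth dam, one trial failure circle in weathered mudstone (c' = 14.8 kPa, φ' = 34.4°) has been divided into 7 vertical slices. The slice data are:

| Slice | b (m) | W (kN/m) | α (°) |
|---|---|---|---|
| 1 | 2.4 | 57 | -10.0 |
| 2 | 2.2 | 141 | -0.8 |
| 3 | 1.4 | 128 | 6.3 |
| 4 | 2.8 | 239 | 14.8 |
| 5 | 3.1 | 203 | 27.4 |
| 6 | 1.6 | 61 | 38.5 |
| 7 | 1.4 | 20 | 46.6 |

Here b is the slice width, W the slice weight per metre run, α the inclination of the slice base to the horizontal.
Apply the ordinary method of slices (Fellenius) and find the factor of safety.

Ordinary method of slices: FS = Σ[c'·Δl_i + (W_i cosα_i)·tanφ'] / Σ W_i sinα_i, with Δl_i = b_i / cosα_i.
Slice 1: Δl = 2.4/cos(-10.0°) = 2.437 m; N'_1 = 57·cos(-10.0°) = 56.1; c'Δl = 36.07; W sinα = -9.9
Slice 2: Δl = 2.2/cos(-0.8°) = 2.200 m; N'_2 = 141·cos(-0.8°) = 141.0; c'Δl = 32.56; W sinα = -2.0
Slice 3: Δl = 1.4/cos6.3° = 1.409 m; N'_3 = 128·cos6.3° = 127.2; c'Δl = 20.85; W sinα = 14.0
Slice 4: Δl = 2.8/cos14.8° = 2.896 m; N'_4 = 239·cos14.8° = 231.1; c'Δl = 42.86; W sinα = 61.1
Slice 5: Δl = 3.1/cos27.4° = 3.492 m; N'_5 = 203·cos27.4° = 180.2; c'Δl = 51.68; W sinα = 93.4
Slice 6: Δl = 1.6/cos38.5° = 2.044 m; N'_6 = 61·cos38.5° = 47.7; c'Δl = 30.26; W sinα = 38.0
Slice 7: Δl = 1.4/cos46.6° = 2.038 m; N'_7 = 20·cos46.6° = 13.7; c'Δl = 30.16; W sinα = 14.5
Σc'Δl = 244.4 kN/m; ΣN' = 797.1 kN/m; ΣW sinα = 209.2 kN/m
Resisting = 244.4 + 797.1·tan34.4° = 244.4 + 545.8 = 790.2 kN/m
FS = 790.2 / 209.2 = 3.778

FS = 3.78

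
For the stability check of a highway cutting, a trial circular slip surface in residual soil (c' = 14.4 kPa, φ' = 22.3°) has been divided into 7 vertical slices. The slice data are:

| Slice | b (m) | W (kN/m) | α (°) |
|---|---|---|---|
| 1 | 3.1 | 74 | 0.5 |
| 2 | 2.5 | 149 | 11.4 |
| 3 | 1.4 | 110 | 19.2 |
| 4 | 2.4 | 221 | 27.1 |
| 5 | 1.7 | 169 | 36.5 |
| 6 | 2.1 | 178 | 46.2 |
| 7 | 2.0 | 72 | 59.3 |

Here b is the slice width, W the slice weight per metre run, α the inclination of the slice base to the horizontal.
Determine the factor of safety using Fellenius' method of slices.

Ordinary method of slices: FS = Σ[c'·Δl_i + (W_i cosα_i)·tanφ'] / Σ W_i sinα_i, with Δl_i = b_i / cosα_i.
Slice 1: Δl = 3.1/cos0.5° = 3.100 m; N'_1 = 74·cos0.5° = 74.0; c'Δl = 44.64; W sinα = 0.6
Slice 2: Δl = 2.5/cos11.4° = 2.550 m; N'_2 = 149·cos11.4° = 146.1; c'Δl = 36.72; W sinα = 29.5
Slice 3: Δl = 1.4/cos19.2° = 1.482 m; N'_3 = 110·cos19.2° = 103.9; c'Δl = 21.35; W sinα = 36.2
Slice 4: Δl = 2.4/cos27.1° = 2.696 m; N'_4 = 221·cos27.1° = 196.7; c'Δl = 38.82; W sinα = 100.7
Slice 5: Δl = 1.7/cos36.5° = 2.115 m; N'_5 = 169·cos36.5° = 135.9; c'Δl = 30.45; W sinα = 100.5
Slice 6: Δl = 2.1/cos46.2° = 3.034 m; N'_6 = 178·cos46.2° = 123.2; c'Δl = 43.69; W sinα = 128.5
Slice 7: Δl = 2.0/cos59.3° = 3.917 m; N'_7 = 72·cos59.3° = 36.8; c'Δl = 56.41; W sinα = 61.9
Σc'Δl = 272.1 kN/m; ΣN' = 816.5 kN/m; ΣW sinα = 457.9 kN/m
Resisting = 272.1 + 816.5·tan22.3° = 272.1 + 334.9 = 607.0 kN/m
FS = 607.0 / 457.9 = 1.326

FS = 1.33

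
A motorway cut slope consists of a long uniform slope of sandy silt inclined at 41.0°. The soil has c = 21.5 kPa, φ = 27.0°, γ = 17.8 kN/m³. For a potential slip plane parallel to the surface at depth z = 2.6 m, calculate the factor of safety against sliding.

FS = 1.52

For an infinite slope with a slip plane parallel to the surface (no pore pressure): FS = [c + γz cos²β tanφ] / [γz sinβ cosβ].
γz = 17.8·2.6 = 46.28 kN/m²
Numerator = 21.5 + 46.28·cos²41.0°·tan27.0° = 21.5 + 46.28·0.5696·0.5095 = 34.931 kPa
Denominator = 46.28·sin41.0°·cos41.0° = 46.28·0.6561·0.7547 = 22.915 kPa
FS = 34.931 / 22.915 = 1.524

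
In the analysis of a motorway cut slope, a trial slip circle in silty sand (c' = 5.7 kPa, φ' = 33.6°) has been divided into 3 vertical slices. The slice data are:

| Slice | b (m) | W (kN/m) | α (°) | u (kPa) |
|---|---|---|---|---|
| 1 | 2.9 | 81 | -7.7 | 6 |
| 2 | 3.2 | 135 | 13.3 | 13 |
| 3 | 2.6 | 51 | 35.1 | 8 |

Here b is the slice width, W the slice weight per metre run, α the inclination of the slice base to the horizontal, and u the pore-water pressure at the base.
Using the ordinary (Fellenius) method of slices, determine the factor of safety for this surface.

Ordinary method of slices: FS = Σ[c'·Δl_i + (W_i cosα_i − u_i·Δl_i)·tanφ'] / Σ W_i sinα_i, with Δl_i = b_i / cosα_i.
Slice 1: Δl = 2.9/cos(-7.7°) = 2.926 m; N'_1 = 81·cos(-7.7°) − 6·2.926 = 62.7; c'Δl = 16.68; W sinα = -10.9
Slice 2: Δl = 3.2/cos13.3° = 3.288 m; N'_2 = 135·cos13.3° − 13·3.288 = 88.6; c'Δl = 18.74; W sinα = 31.1
Slice 3: Δl = 2.6/cos35.1° = 3.178 m; N'_3 = 51·cos35.1° − 8·3.178 = 16.3; c'Δl = 18.11; W sinα = 29.3
Σc'Δl = 53.5 kN/m; ΣN' = 167.6 kN/m; ΣW sinα = 49.5 kN/m
Resisting = 53.5 + 167.6·tan33.6° = 53.5 + 111.4 = 164.9 kN/m
FS = 164.9 / 49.5 = 3.330

FS = 3.33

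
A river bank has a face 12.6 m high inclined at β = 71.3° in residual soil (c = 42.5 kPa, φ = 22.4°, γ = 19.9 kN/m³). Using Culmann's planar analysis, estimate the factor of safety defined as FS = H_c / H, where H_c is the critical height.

H_c = (4c/γ) · sinβ cosφ / [1 − cos(β − φ)]
    = (4·42.5/19.9) · sin71.3°·cos22.4° / [1 − cos48.9°]
    = 8.543 · 0.8757 / 0.3426 = 21.83 m
FS = H_c / H = 21.83 / 12.6 = 1.733

FS = 1.73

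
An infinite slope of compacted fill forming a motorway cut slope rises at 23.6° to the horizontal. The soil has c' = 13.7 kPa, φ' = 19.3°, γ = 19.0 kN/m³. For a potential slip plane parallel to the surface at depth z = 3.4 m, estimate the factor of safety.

FS = 1.38

For an infinite slope with a slip plane parallel to the surface (no pore pressure): FS = [c' + γz cos²β tanφ'] / [γz sinβ cosβ].
γz = 19.0·3.4 = 64.60 kN/m²
Numerator = 13.7 + 64.60·cos²23.6°·tan19.3° = 13.7 + 64.60·0.8397·0.3502 = 32.697 kPa
Denominator = 64.60·sin23.6°·cos23.6° = 64.60·0.4003·0.9164 = 23.699 kPa
FS = 32.697 / 23.699 = 1.380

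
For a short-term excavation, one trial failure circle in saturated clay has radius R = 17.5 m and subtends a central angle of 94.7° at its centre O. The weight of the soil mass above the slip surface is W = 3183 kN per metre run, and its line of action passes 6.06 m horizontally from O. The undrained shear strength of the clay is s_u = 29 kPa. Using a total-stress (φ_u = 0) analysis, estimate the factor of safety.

Taking moments about the centre O, the resisting moment is provided by the undrained shear strength acting along the arc:
Arc length L_a = R·θ = 17.5·(94.7°·π/180) = 17.5·1.6528 = 28.92 m
M_R = s_u·L_a·R = 29·28.92·17.5 = 14679.2 kN·m/m
M_D = W·d = 3183·6.06 = 19289.0 kN·m/m
FS = M_R / M_D = 14679.2 / 19289.0 = 0.761

FS = 0.76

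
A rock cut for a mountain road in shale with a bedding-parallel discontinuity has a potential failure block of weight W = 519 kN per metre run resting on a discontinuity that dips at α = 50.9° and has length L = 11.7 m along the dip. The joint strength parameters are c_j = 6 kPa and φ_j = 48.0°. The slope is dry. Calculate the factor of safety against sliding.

FS = 1.08

Resolving the block weight along and normal to the plane and applying the Mohr–Coulomb strength on the joint:
N' = W cosα = 519·cos50.9° = 327.3 kN/m
Driving force T = W sinα = 519·sin50.9° = 402.8 kN/m
Resisting force R = c_j·L + N'·tanφ_j = 6·11.7 + 327.3·tan48.0° = 70.2 + 363.5 = 433.7 kN/m
FS = R / T = 433.7 / 402.8 = 1.077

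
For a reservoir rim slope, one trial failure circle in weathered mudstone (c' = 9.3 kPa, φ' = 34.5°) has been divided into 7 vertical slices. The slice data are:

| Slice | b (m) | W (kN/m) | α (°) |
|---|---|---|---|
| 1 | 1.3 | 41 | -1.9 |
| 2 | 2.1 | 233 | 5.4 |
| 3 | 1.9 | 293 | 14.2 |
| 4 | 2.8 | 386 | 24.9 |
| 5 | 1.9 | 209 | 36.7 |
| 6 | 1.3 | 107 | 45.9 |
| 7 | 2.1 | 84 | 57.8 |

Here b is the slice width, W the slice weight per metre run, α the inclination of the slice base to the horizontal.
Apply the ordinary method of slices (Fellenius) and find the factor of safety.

Ordinary method of slices: FS = Σ[c'·Δl_i + (W_i cosα_i)·tanφ'] / Σ W_i sinα_i, with Δl_i = b_i / cosα_i.
Slice 1: Δl = 1.3/cos(-1.9°) = 1.301 m; N'_1 = 41·cos(-1.9°) = 41.0; c'Δl = 12.10; W sinα = -1.4
Slice 2: Δl = 2.1/cos5.4° = 2.109 m; N'_2 = 233·cos5.4° = 232.0; c'Δl = 19.62; W sinα = 21.9
Slice 3: Δl = 1.9/cos14.2° = 1.960 m; N'_3 = 293·cos14.2° = 284.0; c'Δl = 18.23; W sinα = 71.9
Slice 4: Δl = 2.8/cos24.9° = 3.087 m; N'_4 = 386·cos24.9° = 350.1; c'Δl = 28.71; W sinα = 162.5
Slice 5: Δl = 1.9/cos36.7° = 2.370 m; N'_5 = 209·cos36.7° = 167.6; c'Δl = 22.04; W sinα = 124.9
Slice 6: Δl = 1.3/cos45.9° = 1.868 m; N'_6 = 107·cos45.9° = 74.5; c'Δl = 17.37; W sinα = 76.8
Slice 7: Δl = 2.1/cos57.8° = 3.941 m; N'_7 = 84·cos57.8° = 44.8; c'Δl = 36.65; W sinα = 71.1
Σc'Δl = 154.7 kN/m; ΣN' = 1193.9 kN/m; ΣW sinα = 527.8 kN/m
Resisting = 154.7 + 1193.9·tan34.5° = 154.7 + 820.5 = 975.3 kN/m
FS = 975.3 / 527.8 = 1.848

FS = 1.85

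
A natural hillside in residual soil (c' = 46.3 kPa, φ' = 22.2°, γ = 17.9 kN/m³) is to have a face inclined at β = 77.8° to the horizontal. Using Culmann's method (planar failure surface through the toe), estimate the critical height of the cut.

Culmann's analysis gives the critical failure plane at α_cr = (β + φ')/2 = (77.8 + 22.2)/2 = 50.0°, and the critical height
H_c = (4c'/γ) · sinβ cosφ' / [1 − cos(β − φ')]
    = (4·46.3/17.9) · sin77.8°·cos22.2° / [1 − cos(55.6°)]
    = 10.346 · 0.9774·0.9259 / [1 − 0.5650]
    = 10.346 · 0.9050 / 0.4350
    = 21.52 m

H_c = 21.52 m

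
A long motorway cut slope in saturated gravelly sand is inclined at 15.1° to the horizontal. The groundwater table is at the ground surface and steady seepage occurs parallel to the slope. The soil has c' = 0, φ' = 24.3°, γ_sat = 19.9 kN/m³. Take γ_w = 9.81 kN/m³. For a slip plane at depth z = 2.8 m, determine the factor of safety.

FS = 0.85

With seepage parallel to the slope and the water table at the surface, the effective normal stress on the slip plane uses the buoyant unit weight γ' = γ_sat − γ_w while the driving shear stress uses γ_sat:
FS = [c' + γ' z cos²β tanφ'] / [γ_sat z sinβ cosβ]
(For c' = 0 this reduces to FS = (γ'/γ_sat)·tanφ'/tanβ.)
γ' = 19.9 − 9.81 = 10.09 kN/m³
Numerator = 0.0 + 10.09·2.8·cos²15.1°·tan24.3° = 0.0 + 10.09·2.8·0.9321·0.4515 = 11.891 kPa
Denominator = 19.9·2.8·sin15.1°·cos15.1° = 19.9·2.8·0.2605·0.9655 = 14.014 kPa
FS = 11.891 / 14.014 = 0.848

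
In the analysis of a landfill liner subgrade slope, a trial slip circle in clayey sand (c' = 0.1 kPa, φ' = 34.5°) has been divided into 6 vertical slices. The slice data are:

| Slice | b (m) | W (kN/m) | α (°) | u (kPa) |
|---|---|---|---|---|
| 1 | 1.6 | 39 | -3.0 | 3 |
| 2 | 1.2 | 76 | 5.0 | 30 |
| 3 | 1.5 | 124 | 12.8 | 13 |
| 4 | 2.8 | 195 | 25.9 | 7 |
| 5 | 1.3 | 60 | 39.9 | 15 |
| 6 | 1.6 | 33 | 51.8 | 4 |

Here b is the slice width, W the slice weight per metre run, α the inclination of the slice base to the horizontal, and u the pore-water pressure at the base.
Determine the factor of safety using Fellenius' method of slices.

FS = 1.36

Ordinary method of slices: FS = Σ[c'·Δl_i + (W_i cosα_i − u_i·Δl_i)·tanφ'] / Σ W_i sinα_i, with Δl_i = b_i / cosα_i.
Slice 1: Δl = 1.6/cos(-3.0°) = 1.602 m; N'_1 = 39·cos(-3.0°) − 3·1.602 = 34.1; c'Δl = 0.16; W sinα = -2.0
Slice 2: Δl = 1.2/cos5.0° = 1.205 m; N'_2 = 76·cos5.0° − 30·1.205 = 39.6; c'Δl = 0.12; W sinα = 6.6
Slice 3: Δl = 1.5/cos12.8° = 1.538 m; N'_3 = 124·cos12.8° − 13·1.538 = 100.9; c'Δl = 0.15; W sinα = 27.5
Slice 4: Δl = 2.8/cos25.9° = 3.113 m; N'_4 = 195·cos25.9° − 7·3.113 = 153.6; c'Δl = 0.31; W sinα = 85.2
Slice 5: Δl = 1.3/cos39.9° = 1.695 m; N'_5 = 60·cos39.9° − 15·1.695 = 20.6; c'Δl = 0.17; W sinα = 38.5
Slice 6: Δl = 1.6/cos51.8° = 2.587 m; N'_6 = 33·cos51.8° − 4·2.587 = 10.1; c'Δl = 0.26; W sinα = 25.9
Σc'Δl = 1.2 kN/m; ΣN' = 358.9 kN/m; ΣW sinα = 181.7 kN/m
Resisting = 1.2 + 358.9·tan34.5° = 1.2 + 246.7 = 247.9 kN/m
FS = 247.9 / 181.7 = 1.364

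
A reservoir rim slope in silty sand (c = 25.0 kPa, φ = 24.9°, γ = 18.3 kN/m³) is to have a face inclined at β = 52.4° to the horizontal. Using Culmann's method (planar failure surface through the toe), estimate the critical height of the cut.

H_c = 34.76 m

Culmann's analysis gives the critical failure plane at α_cr = (β + φ)/2 = (52.4 + 24.9)/2 = 38.6°, and the critical height
H_c = (4c/γ) · sinβ cosφ / [1 − cos(β − φ)]
    = (4·25.0/18.3) · sin52.4°·cos24.9° / [1 − cos(27.5°)]
    = 5.464 · 0.7923·0.9070 / [1 − 0.8870]
    = 5.464 · 0.7186 / 0.1130
    = 34.76 m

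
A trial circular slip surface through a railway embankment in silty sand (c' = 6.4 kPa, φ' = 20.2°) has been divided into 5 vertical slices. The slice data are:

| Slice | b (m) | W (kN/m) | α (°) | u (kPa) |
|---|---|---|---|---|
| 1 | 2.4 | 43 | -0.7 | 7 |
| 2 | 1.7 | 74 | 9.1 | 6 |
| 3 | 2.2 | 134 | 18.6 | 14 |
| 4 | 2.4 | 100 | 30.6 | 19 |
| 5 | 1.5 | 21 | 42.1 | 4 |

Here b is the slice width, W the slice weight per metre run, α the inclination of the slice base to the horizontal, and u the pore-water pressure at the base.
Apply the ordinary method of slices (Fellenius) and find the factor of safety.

Ordinary method of slices: FS = Σ[c'·Δl_i + (W_i cosα_i − u_i·Δl_i)·tanφ'] / Σ W_i sinα_i, with Δl_i = b_i / cosα_i.
Slice 1: Δl = 2.4/cos(-0.7°) = 2.400 m; N'_1 = 43·cos(-0.7°) − 7·2.400 = 26.2; c'Δl = 15.36; W sinα = -0.5
Slice 2: Δl = 1.7/cos9.1° = 1.722 m; N'_2 = 74·cos9.1° − 6·1.722 = 62.7; c'Δl = 11.02; W sinα = 11.7
Slice 3: Δl = 2.2/cos18.6° = 2.321 m; N'_3 = 134·cos18.6° − 14·2.321 = 94.5; c'Δl = 14.86; W sinα = 42.7
Slice 4: Δl = 2.4/cos30.6° = 2.788 m; N'_4 = 100·cos30.6° − 19·2.788 = 33.1; c'Δl = 17.85; W sinα = 50.9
Slice 5: Δl = 1.5/cos42.1° = 2.022 m; N'_5 = 21·cos42.1° − 4·2.022 = 7.5; c'Δl = 12.94; W sinα = 14.1
Σc'Δl = 72.0 kN/m; ΣN' = 224.0 kN/m; ΣW sinα = 118.9 kN/m
Resisting = 72.0 + 224.0·tan20.2° = 72.0 + 82.4 = 154.4 kN/m
FS = 154.4 / 118.9 = 1.299

FS = 1.30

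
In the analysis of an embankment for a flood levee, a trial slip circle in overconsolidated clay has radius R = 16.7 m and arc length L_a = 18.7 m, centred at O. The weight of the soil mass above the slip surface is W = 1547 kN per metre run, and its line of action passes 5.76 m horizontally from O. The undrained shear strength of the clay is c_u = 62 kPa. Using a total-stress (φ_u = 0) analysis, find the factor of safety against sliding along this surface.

FS = 2.17

Taking moments about the centre O, the resisting moment is provided by the undrained shear strength acting along the arc:
M_R = c_u·L_a·R = 62·18.70·16.7 = 19362.0 kN·m/m
M_D = W·d = 1547·5.76 = 8910.7 kN·m/m
FS = M_R / M_D = 19362.0 / 8910.7 = 2.173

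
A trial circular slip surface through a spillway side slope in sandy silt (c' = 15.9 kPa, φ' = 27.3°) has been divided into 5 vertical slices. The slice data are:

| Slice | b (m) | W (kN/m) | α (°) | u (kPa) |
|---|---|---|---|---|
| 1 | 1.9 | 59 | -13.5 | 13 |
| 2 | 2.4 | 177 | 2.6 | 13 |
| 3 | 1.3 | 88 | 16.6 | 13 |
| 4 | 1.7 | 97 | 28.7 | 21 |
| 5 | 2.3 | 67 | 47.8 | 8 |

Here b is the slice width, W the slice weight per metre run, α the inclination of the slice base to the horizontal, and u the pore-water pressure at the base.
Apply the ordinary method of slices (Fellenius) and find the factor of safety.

Ordinary method of slices: FS = Σ[c'·Δl_i + (W_i cosα_i − u_i·Δl_i)·tanφ'] / Σ W_i sinα_i, with Δl_i = b_i / cosα_i.
Slice 1: Δl = 1.9/cos(-13.5°) = 1.954 m; N'_1 = 59·cos(-13.5°) − 13·1.954 = 32.0; c'Δl = 31.07; W sinα = -13.8
Slice 2: Δl = 2.4/cos2.6° = 2.402 m; N'_2 = 177·cos2.6° − 13·2.402 = 145.6; c'Δl = 38.20; W sinα = 8.0
Slice 3: Δl = 1.3/cos16.6° = 1.357 m; N'_3 = 88·cos16.6° − 13·1.357 = 66.7; c'Δl = 21.57; W sinα = 25.1
Slice 4: Δl = 1.7/cos28.7° = 1.938 m; N'_4 = 97·cos28.7° − 21·1.938 = 44.4; c'Δl = 30.82; W sinα = 46.6
Slice 5: Δl = 2.3/cos47.8° = 3.424 m; N'_5 = 67·cos47.8° − 8·3.424 = 17.6; c'Δl = 54.44; W sinα = 49.6
Σc'Δl = 176.1 kN/m; ΣN' = 306.2 kN/m; ΣW sinα = 115.6 kN/m
Resisting = 176.1 + 306.2·tan27.3° = 176.1 + 158.1 = 334.2 kN/m
FS = 334.2 / 115.6 = 2.890

FS = 2.89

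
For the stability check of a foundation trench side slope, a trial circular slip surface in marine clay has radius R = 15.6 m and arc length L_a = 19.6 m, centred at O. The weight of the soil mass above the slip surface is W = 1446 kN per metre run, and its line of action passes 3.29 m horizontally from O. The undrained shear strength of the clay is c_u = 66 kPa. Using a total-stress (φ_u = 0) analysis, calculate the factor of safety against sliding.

Taking moments about the centre O, the resisting moment is provided by the undrained shear strength acting along the arc:
M_R = c_u·L_a·R = 66·19.60·15.6 = 20180.2 kN·m/m
M_D = W·d = 1446·3.29 = 4757.3 kN·m/m
FS = M_R / M_D = 20180.2 / 4757.3 = 4.242

FS = 4.24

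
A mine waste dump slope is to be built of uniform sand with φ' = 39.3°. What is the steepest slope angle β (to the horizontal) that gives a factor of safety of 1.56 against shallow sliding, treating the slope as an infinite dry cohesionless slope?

For an infinite dry cohesionless slope FS = tanφ'/tanβ, so tanβ = tanφ' / FS.
tanβ = tan39.3° / 1.56 = 0.8185 / 1.56 = 0.5247
β = arctan(0.5247) = 27.68°

β = 27.7°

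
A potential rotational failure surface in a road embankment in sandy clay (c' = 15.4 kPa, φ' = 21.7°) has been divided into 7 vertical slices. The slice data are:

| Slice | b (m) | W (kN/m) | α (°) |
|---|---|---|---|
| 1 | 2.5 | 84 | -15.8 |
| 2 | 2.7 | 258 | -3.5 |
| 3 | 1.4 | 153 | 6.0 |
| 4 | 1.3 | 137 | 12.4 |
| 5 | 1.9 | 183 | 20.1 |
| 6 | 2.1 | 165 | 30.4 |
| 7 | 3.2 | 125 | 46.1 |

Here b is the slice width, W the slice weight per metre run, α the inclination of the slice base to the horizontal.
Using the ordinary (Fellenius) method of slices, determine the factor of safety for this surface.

Ordinary method of slices: FS = Σ[c'·Δl_i + (W_i cosα_i)·tanφ'] / Σ W_i sinα_i, with Δl_i = b_i / cosα_i.
Slice 1: Δl = 2.5/cos(-15.8°) = 2.598 m; N'_1 = 84·cos(-15.8°) = 80.8; c'Δl = 40.01; W sinα = -22.9
Slice 2: Δl = 2.7/cos(-3.5°) = 2.705 m; N'_2 = 258·cos(-3.5°) = 257.5; c'Δl = 41.66; W sinα = -15.8
Slice 3: Δl = 1.4/cos6.0° = 1.408 m; N'_3 = 153·cos6.0° = 152.2; c'Δl = 21.68; W sinα = 16.0
Slice 4: Δl = 1.3/cos12.4° = 1.331 m; N'_4 = 137·cos12.4° = 133.8; c'Δl = 20.50; W sinα = 29.4
Slice 5: Δl = 1.9/cos20.1° = 2.023 m; N'_5 = 183·cos20.1° = 171.9; c'Δl = 31.16; W sinα = 62.9
Slice 6: Δl = 2.1/cos30.4° = 2.435 m; N'_6 = 165·cos30.4° = 142.3; c'Δl = 37.50; W sinα = 83.5
Slice 7: Δl = 3.2/cos46.1° = 4.615 m; N'_7 = 125·cos46.1° = 86.7; c'Δl = 71.07; W sinα = 90.1
Σc'Δl = 263.6 kN/m; ΣN' = 1025.2 kN/m; ΣW sinα = 243.2 kN/m
Resisting = 263.6 + 1025.2·tan21.7° = 263.6 + 408.0 = 671.5 kN/m
FS = 671.5 / 243.2 = 2.761

FS = 2.76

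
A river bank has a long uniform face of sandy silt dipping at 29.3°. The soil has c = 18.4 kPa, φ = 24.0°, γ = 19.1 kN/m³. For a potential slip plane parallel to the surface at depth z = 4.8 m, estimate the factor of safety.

For an infinite slope with a slip plane parallel to the surface (no pore pressure): FS = [c + γz cos²β tanφ] / [γz sinβ cosβ].
γz = 19.1·4.8 = 91.68 kN/m²
Numerator = 18.4 + 91.68·cos²29.3°·tan24.0° = 18.4 + 91.68·0.7605·0.4452 = 49.443 kPa
Denominator = 91.68·sin29.3°·cos29.3° = 91.68·0.4894·0.8721 = 39.127 kPa
FS = 49.443 / 39.127 = 1.264

FS = 1.26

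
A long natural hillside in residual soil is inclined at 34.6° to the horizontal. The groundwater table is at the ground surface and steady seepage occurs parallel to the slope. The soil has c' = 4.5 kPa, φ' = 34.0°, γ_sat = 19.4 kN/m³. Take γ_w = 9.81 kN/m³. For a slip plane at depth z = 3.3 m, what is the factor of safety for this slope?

With seepage parallel to the slope and the water table at the surface, the effective normal stress on the slip plane uses the buoyant unit weight γ' = γ_sat − γ_w while the driving shear stress uses γ_sat:
FS = [c' + γ' z cos²β tanφ'] / [γ_sat z sinβ cosβ]
γ' = 19.4 − 9.81 = 9.59 kN/m³
Numerator = 4.5 + 9.59·3.3·cos²34.6°·tan34.0° = 4.5 + 9.59·3.3·0.6776·0.6745 = 18.963 kPa
Denominator = 19.4·3.3·sin34.6°·cos34.6° = 19.4·3.3·0.5678·0.8231 = 29.924 kPa
FS = 18.963 / 29.924 = 0.634

FS = 0.63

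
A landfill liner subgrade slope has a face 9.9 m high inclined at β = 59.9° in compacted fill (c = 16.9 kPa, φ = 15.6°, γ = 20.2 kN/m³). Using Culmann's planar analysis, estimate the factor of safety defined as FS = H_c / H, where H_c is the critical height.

H_c = (4c/γ) · sinβ cosφ / [1 − cos(β − φ)]
    = (4·16.9/20.2) · sin59.9°·cos15.6° / [1 − cos44.3°]
    = 3.347 · 0.8333 / 0.2843 = 9.81 m
FS = H_c / H = 9.81 / 9.9 = 0.991

FS = 0.99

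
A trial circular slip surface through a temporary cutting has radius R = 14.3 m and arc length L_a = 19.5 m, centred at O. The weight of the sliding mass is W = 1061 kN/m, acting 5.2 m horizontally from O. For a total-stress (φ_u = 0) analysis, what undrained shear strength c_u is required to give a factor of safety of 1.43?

FS = c_u·L_a·R / (W·d), so c_u = FS·W·d / (L_a·R).
c_u = 1.43·1061·5.2 / (19.50·14.3) = 7889.6 / 278.85 = 28.29 kPa

c_u = 28.3 kPa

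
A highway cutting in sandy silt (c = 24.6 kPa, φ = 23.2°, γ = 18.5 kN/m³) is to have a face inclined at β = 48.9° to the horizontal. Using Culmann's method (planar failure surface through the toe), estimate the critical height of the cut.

H_c = 37.24 m

Culmann's analysis gives the critical failure plane at α_cr = (β + φ)/2 = (48.9 + 23.2)/2 = 36.0°, and the critical height
H_c = (4c/γ) · sinβ cosφ / [1 − cos(β − φ)]
    = (4·24.6/18.5) · sin48.9°·cos23.2° / [1 − cos(25.7°)]
    = 5.319 · 0.7536·0.9191 / [1 − 0.9011]
    = 5.319 · 0.6926 / 0.0989
    = 37.24 m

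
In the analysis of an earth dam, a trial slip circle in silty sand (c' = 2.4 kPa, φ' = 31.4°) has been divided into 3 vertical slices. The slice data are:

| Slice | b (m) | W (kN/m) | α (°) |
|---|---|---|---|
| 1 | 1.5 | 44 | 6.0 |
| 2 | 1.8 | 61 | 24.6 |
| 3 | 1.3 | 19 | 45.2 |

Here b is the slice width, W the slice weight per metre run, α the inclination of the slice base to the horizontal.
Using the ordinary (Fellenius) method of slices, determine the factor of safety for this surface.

FS = 1.88

Ordinary method of slices: FS = Σ[c'·Δl_i + (W_i cosα_i)·tanφ'] / Σ W_i sinα_i, with Δl_i = b_i / cosα_i.
Slice 1: Δl = 1.5/cos6.0° = 1.508 m; N'_1 = 44·cos6.0° = 43.8; c'Δl = 3.62; W sinα = 4.6
Slice 2: Δl = 1.8/cos24.6° = 1.980 m; N'_2 = 61·cos24.6° = 55.5; c'Δl = 4.75; W sinα = 25.4
Slice 3: Δl = 1.3/cos45.2° = 1.845 m; N'_3 = 19·cos45.2° = 13.4; c'Δl = 4.43; W sinα = 13.5
Σc'Δl = 12.8 kN/m; ΣN' = 112.6 kN/m; ΣW sinα = 43.5 kN/m
Resisting = 12.8 + 112.6·tan31.4° = 12.8 + 68.7 = 81.5 kN/m
FS = 81.5 / 43.5 = 1.876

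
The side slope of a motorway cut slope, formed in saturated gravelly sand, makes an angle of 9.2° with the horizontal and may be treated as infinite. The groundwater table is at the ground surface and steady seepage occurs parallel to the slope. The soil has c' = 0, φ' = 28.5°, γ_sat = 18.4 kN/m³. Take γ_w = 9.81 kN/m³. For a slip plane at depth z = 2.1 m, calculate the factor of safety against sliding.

With seepage parallel to the slope and the water table at the surface, the effective normal stress on the slip plane uses the buoyant unit weight γ' = γ_sat − γ_w while the driving shear stress uses γ_sat:
FS = [c' + γ' z cos²β tanφ'] / [γ_sat z sinβ cosβ]
(For c' = 0 this reduces to FS = (γ'/γ_sat)·tanφ'/tanβ.)
γ' = 18.4 − 9.81 = 8.59 kN/m³
Numerator = 0.0 + 8.59·2.1·cos²9.2°·tan28.5° = 0.0 + 8.59·2.1·0.9744·0.5430 = 9.544 kPa
Denominator = 18.4·2.1·sin9.2°·cos9.2° = 18.4·2.1·0.1599·0.9871 = 6.098 kPa
FS = 9.544 / 6.098 = 1.565

FS = 1.57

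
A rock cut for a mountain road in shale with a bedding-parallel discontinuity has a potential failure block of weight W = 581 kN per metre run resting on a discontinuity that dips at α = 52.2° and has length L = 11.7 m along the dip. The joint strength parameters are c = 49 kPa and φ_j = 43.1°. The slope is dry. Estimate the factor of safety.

FS = 1.97

Resolving the block weight along and normal to the plane and applying the Mohr–Coulomb strength on the joint:
N' = W cosα = 581·cos52.2° = 356.1 kN/m
Driving force T = W sinα = 581·sin52.2° = 459.1 kN/m
Resisting force R = c·L + N'·tanφ_j = 49·11.7 + 356.1·tan43.1° = 573.3 + 333.2 = 906.5 kN/m
FS = R / T = 906.5 / 459.1 = 1.975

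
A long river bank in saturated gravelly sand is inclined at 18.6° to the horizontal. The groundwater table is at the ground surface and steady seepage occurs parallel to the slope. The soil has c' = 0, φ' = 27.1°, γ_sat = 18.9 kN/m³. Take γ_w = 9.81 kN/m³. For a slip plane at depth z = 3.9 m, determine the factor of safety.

With seepage parallel to the slope and the water table at the surface, the effective normal stress on the slip plane uses the buoyant unit weight γ' = γ_sat − γ_w while the driving shear stress uses γ_sat:
FS = [c' + γ' z cos²β tanφ'] / [γ_sat z sinβ cosβ]
(For c' = 0 this reduces to FS = (γ'/γ_sat)·tanφ'/tanβ.)
γ' = 18.9 − 9.81 = 9.09 kN/m³
Numerator = 0.0 + 9.09·3.9·cos²18.6°·tan27.1° = 0.0 + 9.09·3.9·0.8983·0.5117 = 16.296 kPa
Denominator = 18.9·3.9·sin18.6°·cos18.6° = 18.9·3.9·0.3190·0.9478 = 22.283 kPa
FS = 16.296 / 22.283 = 0.731

FS = 0.73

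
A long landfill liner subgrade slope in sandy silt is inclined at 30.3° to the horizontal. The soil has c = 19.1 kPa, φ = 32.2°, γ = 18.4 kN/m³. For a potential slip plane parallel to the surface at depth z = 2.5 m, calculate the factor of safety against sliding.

For an infinite slope with a slip plane parallel to the surface (no pore pressure): FS = [c + γz cos²β tanφ] / [γz sinβ cosβ].
γz = 18.4·2.5 = 46.00 kN/m²
Numerator = 19.1 + 46.00·cos²30.3°·tan32.2° = 19.1 + 46.00·0.7455·0.6297 = 40.694 kPa
Denominator = 46.00·sin30.3°·cos30.3° = 46.00·0.5045·0.8634 = 20.038 kPa
FS = 40.694 / 20.038 = 2.031

FS = 2.03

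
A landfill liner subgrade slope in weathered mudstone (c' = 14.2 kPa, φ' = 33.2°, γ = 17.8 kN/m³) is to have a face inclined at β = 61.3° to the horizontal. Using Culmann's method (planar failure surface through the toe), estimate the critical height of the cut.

H_c = 19.87 m

Culmann's analysis gives the critical failure plane at α_cr = (β + φ')/2 = (61.3 + 33.2)/2 = 47.2°, and the critical height
H_c = (4c'/γ) · sinβ cosφ' / [1 − cos(β − φ')]
    = (4·14.2/17.8) · sin61.3°·cos33.2° / [1 − cos(28.1°)]
    = 3.191 · 0.8771·0.8368 / [1 − 0.8821]
    = 3.191 · 0.7340 / 0.1179
    = 19.87 m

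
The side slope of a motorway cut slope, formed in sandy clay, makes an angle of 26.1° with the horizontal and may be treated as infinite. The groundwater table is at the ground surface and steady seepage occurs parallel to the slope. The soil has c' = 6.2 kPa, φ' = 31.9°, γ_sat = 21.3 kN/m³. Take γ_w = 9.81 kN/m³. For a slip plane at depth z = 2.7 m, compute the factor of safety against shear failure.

With seepage parallel to the slope and the water table at the surface, the effective normal stress on the slip plane uses the buoyant unit weight γ' = γ_sat − γ_w while the driving shear stress uses γ_sat:
FS = [c' + γ' z cos²β tanφ'] / [γ_sat z sinβ cosβ]
γ' = 21.3 − 9.81 = 11.49 kN/m³
Numerator = 6.2 + 11.49·2.7·cos²26.1°·tan31.9° = 6.2 + 11.49·2.7·0.8065·0.6224 = 21.773 kPa
Denominator = 21.3·2.7·sin26.1°·cos26.1° = 21.3·2.7·0.4399·0.8980 = 22.721 kPa
FS = 21.773 / 22.721 = 0.958

FS = 0.96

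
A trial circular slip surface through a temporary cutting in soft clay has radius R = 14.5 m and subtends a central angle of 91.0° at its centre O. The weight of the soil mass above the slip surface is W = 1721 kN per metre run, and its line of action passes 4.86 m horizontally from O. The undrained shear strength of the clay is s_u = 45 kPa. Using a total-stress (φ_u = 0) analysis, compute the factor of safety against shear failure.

FS = 1.80

Taking moments about the centre O, the resisting moment is provided by the undrained shear strength acting along the arc:
Arc length L_a = R·θ = 14.5·(91.0°·π/180) = 14.5·1.5882 = 23.03 m
M_R = s_u·L_a·R = 45·23.03·14.5 = 15026.8 kN·m/m
M_D = W·d = 1721·4.86 = 8364.1 kN·m/m
FS = M_R / M_D = 15026.8 / 8364.1 = 1.797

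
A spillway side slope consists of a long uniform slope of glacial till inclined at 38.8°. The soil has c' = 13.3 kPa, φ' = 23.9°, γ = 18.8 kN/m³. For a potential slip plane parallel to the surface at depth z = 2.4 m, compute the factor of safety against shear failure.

FS = 1.15

For an infinite slope with a slip plane parallel to the surface (no pore pressure): FS = [c' + γz cos²β tanφ'] / [γz sinβ cosβ].
γz = 18.8·2.4 = 45.12 kN/m²
Numerator = 13.3 + 45.12·cos²38.8°·tan23.9° = 13.3 + 45.12·0.6074·0.4431 = 25.444 kPa
Denominator = 45.12·sin38.8°·cos38.8° = 45.12·0.6266·0.7793 = 22.034 kPa
FS = 25.444 / 22.034 = 1.155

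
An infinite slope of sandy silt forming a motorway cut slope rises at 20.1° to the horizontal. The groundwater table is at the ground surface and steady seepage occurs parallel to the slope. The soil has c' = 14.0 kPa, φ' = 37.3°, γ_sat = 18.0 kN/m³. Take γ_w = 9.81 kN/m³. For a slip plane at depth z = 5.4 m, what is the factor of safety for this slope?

With seepage parallel to the slope and the water table at the surface, the effective normal stress on the slip plane uses the buoyant unit weight γ' = γ_sat − γ_w while the driving shear stress uses γ_sat:
FS = [c' + γ' z cos²β tanφ'] / [γ_sat z sinβ cosβ]
γ' = 18.0 − 9.81 = 8.19 kN/m³
Numerator = 14.0 + 8.19·5.4·cos²20.1°·tan37.3° = 14.0 + 8.19·5.4·0.8819·0.7618 = 43.712 kPa
Denominator = 18.0·5.4·sin20.1°·cos20.1° = 18.0·5.4·0.3437·0.9391 = 31.369 kPa
FS = 43.712 / 31.369 = 1.393

FS = 1.39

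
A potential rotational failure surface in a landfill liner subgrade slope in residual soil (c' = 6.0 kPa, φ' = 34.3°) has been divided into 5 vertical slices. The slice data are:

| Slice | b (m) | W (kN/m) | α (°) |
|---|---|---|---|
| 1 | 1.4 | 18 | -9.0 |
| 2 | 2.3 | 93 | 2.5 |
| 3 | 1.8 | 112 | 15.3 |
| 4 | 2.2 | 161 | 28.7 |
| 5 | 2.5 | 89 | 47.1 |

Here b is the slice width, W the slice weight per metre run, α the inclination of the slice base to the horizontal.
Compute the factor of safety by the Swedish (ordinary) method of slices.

Ordinary method of slices: FS = Σ[c'·Δl_i + (W_i cosα_i)·tanφ'] / Σ W_i sinα_i, with Δl_i = b_i / cosα_i.
Slice 1: Δl = 1.4/cos(-9.0°) = 1.417 m; N'_1 = 18·cos(-9.0°) = 17.8; c'Δl = 8.50; W sinα = -2.8
Slice 2: Δl = 2.3/cos2.5° = 2.302 m; N'_2 = 93·cos2.5° = 92.9; c'Δl = 13.81; W sinα = 4.1
Slice 3: Δl = 1.8/cos15.3° = 1.866 m; N'_3 = 112·cos15.3° = 108.0; c'Δl = 11.20; W sinα = 29.6
Slice 4: Δl = 2.2/cos28.7° = 2.508 m; N'_4 = 161·cos28.7° = 141.2; c'Δl = 15.05; W sinα = 77.3
Slice 5: Δl = 2.5/cos47.1° = 3.673 m; N'_5 = 89·cos47.1° = 60.6; c'Δl = 22.04; W sinα = 65.2
Σc'Δl = 70.6 kN/m; ΣN' = 420.5 kN/m; ΣW sinα = 173.3 kN/m
Resisting = 70.6 + 420.5·tan34.3° = 70.6 + 286.9 = 357.5 kN/m
FS = 357.5 / 173.3 = 2.063

FS = 2.06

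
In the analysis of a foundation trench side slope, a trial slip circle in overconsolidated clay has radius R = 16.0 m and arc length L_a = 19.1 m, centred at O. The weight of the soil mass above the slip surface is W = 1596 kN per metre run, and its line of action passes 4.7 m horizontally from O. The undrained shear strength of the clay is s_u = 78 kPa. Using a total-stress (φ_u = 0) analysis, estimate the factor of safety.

Taking moments about the centre O, the resisting moment is provided by the undrained shear strength acting along the arc:
M_R = s_u·L_a·R = 78·19.10·16.0 = 23836.8 kN·m/m
M_D = W·d = 1596·4.7 = 7501.2 kN·m/m
FS = M_R / M_D = 23836.8 / 7501.2 = 3.178

FS = 3.18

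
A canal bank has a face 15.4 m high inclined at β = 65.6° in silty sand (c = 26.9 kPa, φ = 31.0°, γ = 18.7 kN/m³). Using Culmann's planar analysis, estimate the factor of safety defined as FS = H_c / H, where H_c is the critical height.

H_c = (4c/γ) · sinβ cosφ / [1 − cos(β − φ)]
    = (4·26.9/18.7) · sin65.6°·cos31.0° / [1 − cos34.6°]
    = 5.754 · 0.7806 / 0.1769 = 25.40 m
FS = H_c / H = 25.40 / 15.4 = 1.649

FS = 1.65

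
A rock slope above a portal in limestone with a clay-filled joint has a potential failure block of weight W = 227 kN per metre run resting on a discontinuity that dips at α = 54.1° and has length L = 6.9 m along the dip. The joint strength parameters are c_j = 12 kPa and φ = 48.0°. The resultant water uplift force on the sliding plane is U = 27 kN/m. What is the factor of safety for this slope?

FS = 1.09

Resolving the block weight along and normal to the plane and applying the Mohr–Coulomb strength on the joint:
N' = W cosα − U = 227·cos54.1° − 27 = 106.1 kN/m
Driving force T = W sinα = 227·sin54.1° = 183.9 kN/m
Resisting force R = c_j·L + N'·tanφ = 12·6.9 + 106.1·tan48.0° = 82.8 + 117.8 = 200.6 kN/m
FS = R / T = 200.6 / 183.9 = 1.091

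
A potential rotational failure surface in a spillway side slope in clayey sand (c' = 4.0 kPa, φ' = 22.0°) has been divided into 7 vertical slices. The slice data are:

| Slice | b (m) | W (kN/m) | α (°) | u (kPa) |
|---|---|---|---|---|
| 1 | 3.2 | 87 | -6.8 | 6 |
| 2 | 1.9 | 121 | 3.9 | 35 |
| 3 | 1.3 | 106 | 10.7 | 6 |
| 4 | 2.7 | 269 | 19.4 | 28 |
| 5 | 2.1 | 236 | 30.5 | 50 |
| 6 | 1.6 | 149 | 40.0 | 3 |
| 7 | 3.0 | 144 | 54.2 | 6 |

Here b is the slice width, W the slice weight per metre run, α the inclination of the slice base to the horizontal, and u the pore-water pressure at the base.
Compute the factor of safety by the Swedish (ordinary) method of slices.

FS = 0.76

Ordinary method of slices: FS = Σ[c'·Δl_i + (W_i cosα_i − u_i·Δl_i)·tanφ'] / Σ W_i sinα_i, with Δl_i = b_i / cosα_i.
Slice 1: Δl = 3.2/cos(-6.8°) = 3.223 m; N'_1 = 87·cos(-6.8°) − 6·3.223 = 67.1; c'Δl = 12.89; W sinα = -10.3
Slice 2: Δl = 1.9/cos3.9° = 1.904 m; N'_2 = 121·cos3.9° − 35·1.904 = 54.1; c'Δl = 7.62; W sinα = 8.2
Slice 3: Δl = 1.3/cos10.7° = 1.323 m; N'_3 = 106·cos10.7° − 6·1.323 = 96.2; c'Δl = 5.29; W sinα = 19.7
Slice 4: Δl = 2.7/cos19.4° = 2.863 m; N'_4 = 269·cos19.4° − 28·2.863 = 173.6; c'Δl = 11.45; W sinα = 89.4
Slice 5: Δl = 2.1/cos30.5° = 2.437 m; N'_5 = 236·cos30.5° − 50·2.437 = 81.5; c'Δl = 9.75; W sinα = 119.8
Slice 6: Δl = 1.6/cos40.0° = 2.089 m; N'_6 = 149·cos40.0° − 3·2.089 = 107.9; c'Δl = 8.35; W sinα = 95.8
Slice 7: Δl = 3.0/cos54.2° = 5.129 m; N'_7 = 144·cos54.2° − 6·5.129 = 53.5; c'Δl = 20.51; W sinα = 116.8
Σc'Δl = 75.9 kN/m; ΣN' = 633.7 kN/m; ΣW sinα = 439.3 kN/m
Resisting = 75.9 + 633.7·tan22.0° = 75.9 + 256.0 = 331.9 kN/m
FS = 331.9 / 439.3 = 0.756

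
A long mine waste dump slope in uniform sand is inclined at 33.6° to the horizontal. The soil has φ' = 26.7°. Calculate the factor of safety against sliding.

FS = 0.76

For a dry cohesionless infinite slope the factor of safety is FS = tanφ' / tanβ.
FS = tan26.7° / tan33.6° = 0.5029 / 0.6644 = 0.757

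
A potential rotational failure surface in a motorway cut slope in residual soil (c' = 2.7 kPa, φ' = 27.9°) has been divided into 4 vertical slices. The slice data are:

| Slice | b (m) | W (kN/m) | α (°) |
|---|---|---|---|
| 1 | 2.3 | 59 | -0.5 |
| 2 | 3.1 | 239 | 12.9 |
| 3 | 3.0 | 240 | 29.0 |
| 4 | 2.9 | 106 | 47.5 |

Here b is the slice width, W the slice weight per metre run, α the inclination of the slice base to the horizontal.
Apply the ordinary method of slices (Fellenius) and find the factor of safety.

Ordinary method of slices: FS = Σ[c'·Δl_i + (W_i cosα_i)·tanφ'] / Σ W_i sinα_i, with Δl_i = b_i / cosα_i.
Slice 1: Δl = 2.3/cos(-0.5°) = 2.300 m; N'_1 = 59·cos(-0.5°) = 59.0; c'Δl = 6.21; W sinα = -0.5
Slice 2: Δl = 3.1/cos12.9° = 3.180 m; N'_2 = 239·cos12.9° = 233.0; c'Δl = 8.59; W sinα = 53.4
Slice 3: Δl = 3.0/cos29.0° = 3.430 m; N'_3 = 240·cos29.0° = 209.9; c'Δl = 9.26; W sinα = 116.4
Slice 4: Δl = 2.9/cos47.5° = 4.293 m; N'_4 = 106·cos47.5° = 71.6; c'Δl = 11.59; W sinα = 78.2
Σc'Δl = 35.6 kN/m; ΣN' = 573.5 kN/m; ΣW sinα = 247.3 kN/m
Resisting = 35.6 + 573.5·tan27.9° = 35.6 + 303.6 = 339.3 kN/m
FS = 339.3 / 247.3 = 1.372

FS = 1.37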